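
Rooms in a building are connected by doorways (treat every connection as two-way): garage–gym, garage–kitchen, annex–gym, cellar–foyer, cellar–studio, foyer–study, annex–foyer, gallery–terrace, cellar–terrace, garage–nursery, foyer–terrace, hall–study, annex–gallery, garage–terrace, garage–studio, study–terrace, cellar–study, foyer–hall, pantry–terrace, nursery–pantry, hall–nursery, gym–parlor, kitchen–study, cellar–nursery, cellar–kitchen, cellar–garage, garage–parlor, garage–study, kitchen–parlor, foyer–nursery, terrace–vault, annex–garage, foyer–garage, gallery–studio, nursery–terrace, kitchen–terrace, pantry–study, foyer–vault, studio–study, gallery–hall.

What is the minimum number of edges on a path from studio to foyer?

2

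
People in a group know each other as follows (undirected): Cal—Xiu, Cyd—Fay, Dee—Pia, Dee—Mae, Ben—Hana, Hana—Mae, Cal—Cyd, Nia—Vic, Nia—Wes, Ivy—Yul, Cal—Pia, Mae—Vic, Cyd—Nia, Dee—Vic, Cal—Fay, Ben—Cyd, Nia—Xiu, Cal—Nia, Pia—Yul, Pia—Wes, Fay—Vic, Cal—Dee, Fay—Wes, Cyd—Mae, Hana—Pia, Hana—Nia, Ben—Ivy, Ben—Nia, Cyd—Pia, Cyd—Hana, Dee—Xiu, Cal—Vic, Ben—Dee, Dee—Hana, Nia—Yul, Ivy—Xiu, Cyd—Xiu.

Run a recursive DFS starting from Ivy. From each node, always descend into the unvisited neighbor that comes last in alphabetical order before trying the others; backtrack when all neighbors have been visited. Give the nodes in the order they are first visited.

Visit Ivy
Ivy → Yul
Yul → Pia
Pia → Wes
Wes → Nia
Nia → Xiu
Xiu → Dee
Dee → Vic
Vic → Mae
Mae → Hana
Hana → Cyd
Cyd → Fay
Fay → Cal
Cyd → Ben

Ivy, Yul, Pia, Wes, Nia, Xiu, Dee, Vic, Mae, Hana, Cyd, Fay, Cal, Ben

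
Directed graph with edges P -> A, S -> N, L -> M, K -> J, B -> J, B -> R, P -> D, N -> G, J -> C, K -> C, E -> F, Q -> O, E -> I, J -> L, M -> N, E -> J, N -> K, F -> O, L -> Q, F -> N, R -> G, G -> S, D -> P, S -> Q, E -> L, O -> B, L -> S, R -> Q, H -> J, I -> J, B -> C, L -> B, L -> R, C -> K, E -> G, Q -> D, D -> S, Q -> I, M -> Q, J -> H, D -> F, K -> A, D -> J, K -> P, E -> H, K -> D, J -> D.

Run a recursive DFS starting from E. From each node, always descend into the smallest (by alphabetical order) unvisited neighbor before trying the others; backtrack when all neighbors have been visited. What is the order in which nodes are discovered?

Visit E
E → F
F → N
N → G
G → S
S → Q
Q → D
D → J
J → C
C → K
K → A
K → P
J → H
J → L
L → B
B → R
L → M
Q → I
Q → O

E, F, N, G, S, Q, D, J, C, K, A, P, H, L, B, R, M, I, O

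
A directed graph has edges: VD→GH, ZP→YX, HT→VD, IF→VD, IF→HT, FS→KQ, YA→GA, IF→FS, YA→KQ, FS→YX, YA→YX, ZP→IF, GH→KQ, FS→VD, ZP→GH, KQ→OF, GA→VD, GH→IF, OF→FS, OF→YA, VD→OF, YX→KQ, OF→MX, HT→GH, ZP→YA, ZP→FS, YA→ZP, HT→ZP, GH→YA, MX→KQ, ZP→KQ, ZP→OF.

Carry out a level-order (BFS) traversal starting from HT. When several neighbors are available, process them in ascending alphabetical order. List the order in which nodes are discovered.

HT, GH, VD, ZP, IF, KQ, YA, OF, FS, YX, GA, MX

Visit HT; enqueue GH, VD, ZP → queue [GH, VD, ZP]
Visit GH; enqueue IF, KQ, YA → queue [VD, ZP, IF, KQ, YA]
Visit VD; enqueue OF → queue [ZP, IF, KQ, YA, OF]
Visit ZP; enqueue FS, YX → queue [IF, KQ, YA, OF, FS, YX]
Visit IF → queue [KQ, YA, OF, FS, YX]
Visit KQ → queue [YA, OF, FS, YX]
Visit YA; enqueue GA → queue [OF, FS, YX, GA]
Visit OF; enqueue MX → queue [FS, YX, GA, MX]
Visit FS → queue [YX, GA, MX]
Visit YX → queue [GA, MX]
Visit GA → queue [MX]
Visit MX → queue []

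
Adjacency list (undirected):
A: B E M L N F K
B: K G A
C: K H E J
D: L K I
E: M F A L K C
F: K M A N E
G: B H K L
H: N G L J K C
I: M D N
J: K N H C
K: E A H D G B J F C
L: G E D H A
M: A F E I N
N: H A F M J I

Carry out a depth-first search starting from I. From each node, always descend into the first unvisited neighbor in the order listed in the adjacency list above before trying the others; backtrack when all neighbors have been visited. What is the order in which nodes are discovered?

I → M → A → B → K → E → F → N → H → G → L → D → J → C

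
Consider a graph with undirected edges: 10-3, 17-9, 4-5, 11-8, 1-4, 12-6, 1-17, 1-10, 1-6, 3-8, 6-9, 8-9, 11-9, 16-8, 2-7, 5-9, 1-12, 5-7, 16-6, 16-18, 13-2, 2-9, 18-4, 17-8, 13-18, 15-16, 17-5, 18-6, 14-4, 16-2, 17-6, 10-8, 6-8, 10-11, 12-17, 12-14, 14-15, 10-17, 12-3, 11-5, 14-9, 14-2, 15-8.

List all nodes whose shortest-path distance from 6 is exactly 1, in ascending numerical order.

1, 8, 9, 12, 16, 17, 18

Level 0: 6
Level 1: 1, 8, 9, 12, 16, 17, 18
Level 2: 2, 3, 4, 5, 10, 11, 13, 14, 15
Level 3: 7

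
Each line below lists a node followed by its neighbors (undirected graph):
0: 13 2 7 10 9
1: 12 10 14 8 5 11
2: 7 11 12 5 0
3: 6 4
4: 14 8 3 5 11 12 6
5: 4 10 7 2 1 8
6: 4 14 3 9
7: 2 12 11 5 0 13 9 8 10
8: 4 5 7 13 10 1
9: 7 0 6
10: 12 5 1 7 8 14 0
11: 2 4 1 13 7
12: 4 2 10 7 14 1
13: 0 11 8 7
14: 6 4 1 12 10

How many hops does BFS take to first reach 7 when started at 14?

Level 0: 14
Level 1: 1, 4, 6, 10, 12
Level 2: 0, 2, 3, 5, 7, 8, 9, 11
Level 3: 13
7 first appears at level 2.

2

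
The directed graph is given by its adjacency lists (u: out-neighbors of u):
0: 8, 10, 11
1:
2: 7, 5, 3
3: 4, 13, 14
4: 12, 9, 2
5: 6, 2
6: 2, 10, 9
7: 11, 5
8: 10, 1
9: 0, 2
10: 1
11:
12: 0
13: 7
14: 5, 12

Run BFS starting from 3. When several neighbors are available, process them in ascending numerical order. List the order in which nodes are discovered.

Visit 3; enqueue 4, 13, 14 → queue [4, 13, 14]
Visit 4; enqueue 2, 9, 12 → queue [13, 14, 2, 9, 12]
Visit 13; enqueue 7 → queue [14, 2, 9, 12, 7]
Visit 14; enqueue 5 → queue [2, 9, 12, 7, 5]
Visit 2 → queue [9, 12, 7, 5]
Visit 9; enqueue 0 → queue [12, 7, 5, 0]
Visit 12 → queue [7, 5, 0]
Visit 7; enqueue 11 → queue [5, 0, 11]
Visit 5; enqueue 6 → queue [0, 11, 6]
Visit 0; enqueue 8, 10 → queue [11, 6, 8, 10]
Visit 11 → queue [6, 8, 10]
Visit 6 → queue [8, 10]
Visit 8; enqueue 1 → queue [10, 1]
Visit 10 → queue [1]
Visit 1 → queue []

3, 4, 13, 14, 2, 9, 12, 7, 5, 0, 11, 6, 8, 10, 1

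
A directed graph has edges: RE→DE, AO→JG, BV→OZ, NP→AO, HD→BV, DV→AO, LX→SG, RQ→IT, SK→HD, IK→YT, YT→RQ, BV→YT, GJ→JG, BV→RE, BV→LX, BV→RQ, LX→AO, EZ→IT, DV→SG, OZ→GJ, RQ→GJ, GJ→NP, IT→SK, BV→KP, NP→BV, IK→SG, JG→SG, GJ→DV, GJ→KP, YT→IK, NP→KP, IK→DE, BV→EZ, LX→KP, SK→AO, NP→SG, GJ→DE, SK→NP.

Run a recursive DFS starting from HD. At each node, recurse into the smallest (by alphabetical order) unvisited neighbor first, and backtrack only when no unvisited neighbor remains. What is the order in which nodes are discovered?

Visit HD
HD → BV
BV → EZ
EZ → IT
IT → SK
SK → AO
AO → JG
JG → SG
SK → NP
NP → KP
BV → LX
BV → OZ
OZ → GJ
GJ → DE
GJ → DV
BV → RE
BV → RQ
BV → YT
YT → IK

HD, BV, EZ, IT, SK, AO, JG, SG, NP, KP, LX, OZ, GJ, DE, DV, RE, RQ, YT, IK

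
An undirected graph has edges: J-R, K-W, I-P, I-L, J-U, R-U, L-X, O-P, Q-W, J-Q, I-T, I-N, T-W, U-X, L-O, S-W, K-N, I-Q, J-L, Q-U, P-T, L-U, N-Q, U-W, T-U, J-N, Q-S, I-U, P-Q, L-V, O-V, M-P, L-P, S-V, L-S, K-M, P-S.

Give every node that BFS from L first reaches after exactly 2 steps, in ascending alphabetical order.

M, N, Q, R, T, W

Level 0: L
Level 1: I, J, O, P, S, U, V, X
Level 2: M, N, Q, R, T, W
Level 3: K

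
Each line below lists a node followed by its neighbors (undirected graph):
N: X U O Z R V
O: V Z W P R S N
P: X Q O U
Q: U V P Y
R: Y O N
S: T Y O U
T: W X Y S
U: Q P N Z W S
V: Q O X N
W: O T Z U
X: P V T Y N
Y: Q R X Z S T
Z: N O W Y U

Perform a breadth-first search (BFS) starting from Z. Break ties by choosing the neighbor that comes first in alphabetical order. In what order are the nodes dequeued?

Visit Z; enqueue N, O, U, W, Y → queue [N, O, U, W, Y]
Visit N; enqueue R, V, X → queue [O, U, W, Y, R, V, X]
Visit O; enqueue P, S → queue [U, W, Y, R, V, X, P, S]
Visit U; enqueue Q → queue [W, Y, R, V, X, P, S, Q]
Visit W; enqueue T → queue [Y, R, V, X, P, S, Q, T]
Visit Y → queue [R, V, X, P, S, Q, T]
Visit R → queue [V, X, P, S, Q, T]
Visit V → queue [X, P, S, Q, T]
Visit X → queue [P, S, Q, T]
Visit P → queue [S, Q, T]
Visit S → queue [Q, T]
Visit Q → queue [T]
Visit T → queue []

Z, N, O, U, W, Y, R, V, X, P, S, Q, T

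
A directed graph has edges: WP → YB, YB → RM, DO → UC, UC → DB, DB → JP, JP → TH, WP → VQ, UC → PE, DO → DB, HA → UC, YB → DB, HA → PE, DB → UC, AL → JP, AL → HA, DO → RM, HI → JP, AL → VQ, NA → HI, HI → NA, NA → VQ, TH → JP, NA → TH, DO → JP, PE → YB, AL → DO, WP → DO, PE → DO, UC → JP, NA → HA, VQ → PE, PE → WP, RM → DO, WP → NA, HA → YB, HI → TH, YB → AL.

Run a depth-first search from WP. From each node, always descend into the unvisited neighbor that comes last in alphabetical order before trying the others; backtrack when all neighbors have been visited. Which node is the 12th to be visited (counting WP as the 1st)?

Visit WP
WP → YB
YB → RM
RM → DO
DO → UC
UC → PE
UC → JP
JP → TH
UC → DB
YB → AL
AL → VQ
AL → HA
WP → NA
NA → HI

Visit order: WP, YB, RM, DO, UC, PE, JP, TH, DB, AL, VQ, HA, NA, HI

HA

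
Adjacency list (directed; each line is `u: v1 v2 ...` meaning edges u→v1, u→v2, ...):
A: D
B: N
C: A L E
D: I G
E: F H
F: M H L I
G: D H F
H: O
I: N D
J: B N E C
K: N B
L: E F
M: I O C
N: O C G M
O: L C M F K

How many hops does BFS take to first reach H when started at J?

2

Level 0: J
Level 1: B, C, E, N
Level 2: A, F, G, H, L, M, O
Level 3: D, I, K
H first appears at level 2.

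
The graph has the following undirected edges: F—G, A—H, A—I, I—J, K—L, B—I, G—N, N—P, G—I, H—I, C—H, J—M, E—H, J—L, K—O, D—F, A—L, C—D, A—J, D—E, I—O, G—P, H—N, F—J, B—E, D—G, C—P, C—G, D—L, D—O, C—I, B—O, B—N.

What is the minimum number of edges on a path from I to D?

Level 0: I
Level 1: A, B, C, G, H, J, O
Level 2: D, E, F, K, L, M, N, P
D first appears at level 2.

2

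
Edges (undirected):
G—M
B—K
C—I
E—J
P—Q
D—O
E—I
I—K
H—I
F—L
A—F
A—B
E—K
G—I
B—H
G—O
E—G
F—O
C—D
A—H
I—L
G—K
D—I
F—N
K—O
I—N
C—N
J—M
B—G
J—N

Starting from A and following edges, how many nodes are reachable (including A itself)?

15

BFS from A visits: A, B, F, H, G, K, L, N, O, I, E, M, C, J, D
Reachable nodes: 15 of 17 total.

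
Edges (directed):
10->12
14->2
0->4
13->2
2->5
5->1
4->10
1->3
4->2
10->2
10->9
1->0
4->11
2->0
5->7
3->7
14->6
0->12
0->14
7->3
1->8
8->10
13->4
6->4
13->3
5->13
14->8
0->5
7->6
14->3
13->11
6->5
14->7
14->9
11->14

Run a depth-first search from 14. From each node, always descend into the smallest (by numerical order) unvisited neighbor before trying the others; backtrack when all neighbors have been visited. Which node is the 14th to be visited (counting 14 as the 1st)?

8

Visit 14
14 → 2
2 → 0
0 → 4
4 → 10
10 → 9
10 → 12
4 → 11
0 → 5
5 → 1
1 → 3
3 → 7
7 → 6
1 → 8
5 → 13

Visit order: 14, 2, 0, 4, 10, 9, 12, 11, 5, 1, 3, 7, 6, 8, 13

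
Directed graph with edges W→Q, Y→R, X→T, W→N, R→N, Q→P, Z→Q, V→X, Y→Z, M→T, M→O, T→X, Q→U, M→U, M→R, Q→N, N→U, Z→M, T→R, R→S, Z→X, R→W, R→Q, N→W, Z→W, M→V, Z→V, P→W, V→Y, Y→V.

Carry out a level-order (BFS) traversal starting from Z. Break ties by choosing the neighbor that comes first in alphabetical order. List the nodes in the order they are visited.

Z, M, Q, V, W, X, O, R, T, U, N, P, Y, S

Visit Z; enqueue M, Q, V, W, X → queue [M, Q, V, W, X]
Visit M; enqueue O, R, T, U → queue [Q, V, W, X, O, R, T, U]
Visit Q; enqueue N, P → queue [V, W, X, O, R, T, U, N, P]
Visit V; enqueue Y → queue [W, X, O, R, T, U, N, P, Y]
Visit W → queue [X, O, R, T, U, N, P, Y]
Visit X → queue [O, R, T, U, N, P, Y]
Visit O → queue [R, T, U, N, P, Y]
Visit R; enqueue S → queue [T, U, N, P, Y, S]
Visit T → queue [U, N, P, Y, S]
Visit U → queue [N, P, Y, S]
Visit N → queue [P, Y, S]
Visit P → queue [Y, S]
Visit Y → queue [S]
Visit S → queue []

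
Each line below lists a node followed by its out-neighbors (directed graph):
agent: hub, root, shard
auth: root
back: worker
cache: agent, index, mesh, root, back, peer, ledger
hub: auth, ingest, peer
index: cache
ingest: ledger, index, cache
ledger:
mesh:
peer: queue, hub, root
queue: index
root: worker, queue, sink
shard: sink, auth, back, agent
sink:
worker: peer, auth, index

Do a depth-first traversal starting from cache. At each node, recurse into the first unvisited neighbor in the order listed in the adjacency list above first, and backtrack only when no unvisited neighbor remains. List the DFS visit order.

Visit cache
cache → agent
agent → hub
hub → auth
auth → root
root → worker
worker → peer
peer → queue
queue → index
root → sink
hub → ingest
ingest → ledger
agent → shard
shard → back
cache → mesh

cache agent hub auth root worker peer queue index sink ingest ledger shard back mesh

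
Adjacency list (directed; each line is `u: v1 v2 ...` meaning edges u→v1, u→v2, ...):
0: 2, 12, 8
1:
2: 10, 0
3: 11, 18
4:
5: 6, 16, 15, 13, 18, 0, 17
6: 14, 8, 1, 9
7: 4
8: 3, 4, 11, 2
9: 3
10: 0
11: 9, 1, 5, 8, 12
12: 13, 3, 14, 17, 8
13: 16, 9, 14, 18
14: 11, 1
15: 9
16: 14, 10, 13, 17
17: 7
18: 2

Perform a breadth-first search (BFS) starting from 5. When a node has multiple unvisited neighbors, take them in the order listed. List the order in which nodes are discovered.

Visit 5; enqueue 6, 16, 15, 13, 18, 0, 17 → queue [6, 16, 15, 13, 18, 0, 17]
Visit 6; enqueue 14, 8, 1, 9 → queue [16, 15, 13, 18, 0, 17, 14, 8, 1, 9]
Visit 16; enqueue 10 → queue [15, 13, 18, 0, 17, 14, 8, 1, 9, 10]
Visit 15 → queue [13, 18, 0, 17, 14, 8, 1, 9, 10]
Visit 13 → queue [18, 0, 17, 14, 8, 1, 9, 10]
Visit 18; enqueue 2 → queue [0, 17, 14, 8, 1, 9, 10, 2]
Visit 0; enqueue 12 → queue [17, 14, 8, 1, 9, 10, 2, 12]
Visit 17; enqueue 7 → queue [14, 8, 1, 9, 10, 2, 12, 7]
Visit 14; enqueue 11 → queue [8, 1, 9, 10, 2, 12, 7, 11]
Visit 8; enqueue 3, 4 → queue [1, 9, 10, 2, 12, 7, 11, 3, 4]
Visit 1 → queue [9, 10, 2, 12, 7, 11, 3, 4]
Visit 9 → queue [10, 2, 12, 7, 11, 3, 4]
Visit 10 → queue [2, 12, 7, 11, 3, 4]
Visit 2 → queue [12, 7, 11, 3, 4]
Visit 12 → queue [7, 11, 3, 4]
Visit 7 → queue [11, 3, 4]
Visit 11 → queue [3, 4]
Visit 3 → queue [4]
Visit 4 → queue []

5 6 16 15 13 18 0 17 14 8 1 9 10 2 12 7 11 3 4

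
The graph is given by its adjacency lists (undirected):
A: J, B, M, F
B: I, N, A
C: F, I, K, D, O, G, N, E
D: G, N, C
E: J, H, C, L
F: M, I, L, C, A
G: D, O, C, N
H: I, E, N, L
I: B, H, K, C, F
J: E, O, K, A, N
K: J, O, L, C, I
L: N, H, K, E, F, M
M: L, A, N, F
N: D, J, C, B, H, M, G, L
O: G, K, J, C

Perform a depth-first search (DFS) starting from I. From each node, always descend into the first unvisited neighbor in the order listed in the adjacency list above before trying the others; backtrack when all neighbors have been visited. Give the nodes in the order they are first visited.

Visit I
I → B
B → N
N → D
D → G
G → O
O → K
K → J
J → E
E → H
H → L
L → F
F → M
M → A
F → C

I, B, N, D, G, O, K, J, E, H, L, F, M, A, C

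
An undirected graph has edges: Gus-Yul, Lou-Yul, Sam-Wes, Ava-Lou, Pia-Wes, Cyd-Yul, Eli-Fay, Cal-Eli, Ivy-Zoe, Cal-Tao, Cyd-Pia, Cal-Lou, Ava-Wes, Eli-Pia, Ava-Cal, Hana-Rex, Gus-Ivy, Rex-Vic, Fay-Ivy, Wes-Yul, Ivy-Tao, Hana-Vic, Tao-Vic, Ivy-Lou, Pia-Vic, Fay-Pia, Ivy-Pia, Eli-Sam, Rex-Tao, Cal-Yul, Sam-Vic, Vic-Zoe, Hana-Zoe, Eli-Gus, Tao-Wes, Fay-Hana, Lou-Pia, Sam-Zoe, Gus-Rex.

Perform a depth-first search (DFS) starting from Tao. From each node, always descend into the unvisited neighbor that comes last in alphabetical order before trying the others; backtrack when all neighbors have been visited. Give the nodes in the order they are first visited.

Tao, Wes, Yul, Lou, Pia, Vic, Zoe, Sam, Eli, Gus, Rex, Hana, Fay, Ivy, Cal, Ava, Cyd

Visit Tao
Tao → Wes
Wes → Yul
Yul → Lou
Lou → Pia
Pia → Vic
Vic → Zoe
Zoe → Sam
Sam → Eli
Eli → Gus
Gus → Rex
Rex → Hana
Hana → Fay
Fay → Ivy
Eli → Cal
Cal → Ava
Pia → Cyd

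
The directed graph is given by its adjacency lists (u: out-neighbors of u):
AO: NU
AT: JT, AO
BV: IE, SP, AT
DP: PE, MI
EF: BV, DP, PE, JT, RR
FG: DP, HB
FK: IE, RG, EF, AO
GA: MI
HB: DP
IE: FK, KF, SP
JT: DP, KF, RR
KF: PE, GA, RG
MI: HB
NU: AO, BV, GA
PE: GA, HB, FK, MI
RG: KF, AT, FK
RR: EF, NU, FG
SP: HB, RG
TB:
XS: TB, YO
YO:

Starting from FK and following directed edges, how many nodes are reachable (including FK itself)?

18

BFS from FK visits: FK, AO, EF, IE, RG, NU, BV, DP, JT, PE, RR, KF, SP, AT, GA, MI, HB, FG
Reachable nodes: 18 of 21 total.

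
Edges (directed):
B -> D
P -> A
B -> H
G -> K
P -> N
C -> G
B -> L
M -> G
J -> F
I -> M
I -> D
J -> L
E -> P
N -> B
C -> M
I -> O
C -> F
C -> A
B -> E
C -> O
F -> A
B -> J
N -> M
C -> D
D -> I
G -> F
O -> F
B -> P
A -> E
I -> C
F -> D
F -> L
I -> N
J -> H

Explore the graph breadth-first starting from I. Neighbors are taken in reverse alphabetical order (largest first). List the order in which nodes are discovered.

I, O, N, M, D, C, F, B, G, A, L, P, J, H, E, K

Visit I; enqueue O, N, M, D, C → queue [O, N, M, D, C]
Visit O; enqueue F → queue [N, M, D, C, F]
Visit N; enqueue B → queue [M, D, C, F, B]
Visit M; enqueue G → queue [D, C, F, B, G]
Visit D → queue [C, F, B, G]
Visit C; enqueue A → queue [F, B, G, A]
Visit F; enqueue L → queue [B, G, A, L]
Visit B; enqueue P, J, H, E → queue [G, A, L, P, J, H, E]
Visit G; enqueue K → queue [A, L, P, J, H, E, K]
Visit A → queue [L, P, J, H, E, K]
Visit L → queue [P, J, H, E, K]
Visit P → queue [J, H, E, K]
Visit J → queue [H, E, K]
Visit H → queue [E, K]
Visit E → queue [K]
Visit K → queue []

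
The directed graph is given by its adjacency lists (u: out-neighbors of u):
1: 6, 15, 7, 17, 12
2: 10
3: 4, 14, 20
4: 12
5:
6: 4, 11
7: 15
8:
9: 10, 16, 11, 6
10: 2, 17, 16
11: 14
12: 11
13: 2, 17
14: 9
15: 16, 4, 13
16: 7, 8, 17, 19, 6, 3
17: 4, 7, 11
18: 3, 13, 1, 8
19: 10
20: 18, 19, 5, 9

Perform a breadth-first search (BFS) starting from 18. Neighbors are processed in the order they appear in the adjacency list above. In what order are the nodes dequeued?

18, 3, 13, 1, 8, 4, 14, 20, 2, 17, 6, 15, 7, 12, 9, 19, 5, 10, 11, 16

Visit 18; enqueue 3, 13, 1, 8 → queue [3, 13, 1, 8]
Visit 3; enqueue 4, 14, 20 → queue [13, 1, 8, 4, 14, 20]
Visit 13; enqueue 2, 17 → queue [1, 8, 4, 14, 20, 2, 17]
Visit 1; enqueue 6, 15, 7, 12 → queue [8, 4, 14, 20, 2, 17, 6, 15, 7, 12]
Visit 8 → queue [4, 14, 20, 2, 17, 6, 15, 7, 12]
Visit 4 → queue [14, 20, 2, 17, 6, 15, 7, 12]
Visit 14; enqueue 9 → queue [20, 2, 17, 6, 15, 7, 12, 9]
Visit 20; enqueue 19, 5 → queue [2, 17, 6, 15, 7, 12, 9, 19, 5]
Visit 2; enqueue 10 → queue [17, 6, 15, 7, 12, 9, 19, 5, 10]
Visit 17; enqueue 11 → queue [6, 15, 7, 12, 9, 19, 5, 10, 11]
Visit 6 → queue [15, 7, 12, 9, 19, 5, 10, 11]
Visit 15; enqueue 16 → queue [7, 12, 9, 19, 5, 10, 11, 16]
Visit 7 → queue [12, 9, 19, 5, 10, 11, 16]
Visit 12 → queue [9, 19, 5, 10, 11, 16]
Visit 9 → queue [19, 5, 10, 11, 16]
Visit 19 → queue [5, 10, 11, 16]
Visit 5 → queue [10, 11, 16]
Visit 10 → queue [11, 16]
Visit 11 → queue [16]
Visit 16 → queue []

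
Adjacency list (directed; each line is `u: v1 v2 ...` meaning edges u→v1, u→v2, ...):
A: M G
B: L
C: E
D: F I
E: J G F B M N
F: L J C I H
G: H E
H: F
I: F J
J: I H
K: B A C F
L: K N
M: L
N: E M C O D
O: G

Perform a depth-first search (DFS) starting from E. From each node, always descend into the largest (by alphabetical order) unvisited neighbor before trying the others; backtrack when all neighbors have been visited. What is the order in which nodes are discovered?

Visit E
E → N
N → O
O → G
G → H
H → F
F → L
L → K
K → C
K → B
K → A
A → M
F → J
J → I
N → D

E, N, O, G, H, F, L, K, C, B, A, M, J, I, D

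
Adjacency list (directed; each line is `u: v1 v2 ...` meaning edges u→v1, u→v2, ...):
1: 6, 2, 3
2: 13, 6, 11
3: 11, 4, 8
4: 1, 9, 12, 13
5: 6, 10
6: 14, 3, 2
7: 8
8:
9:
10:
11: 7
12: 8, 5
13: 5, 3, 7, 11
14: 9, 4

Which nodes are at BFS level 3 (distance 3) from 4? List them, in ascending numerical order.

10, 14

Level 0: 4
Level 1: 1, 9, 12, 13
Level 2: 2, 3, 5, 6, 7, 8, 11
Level 3: 10, 14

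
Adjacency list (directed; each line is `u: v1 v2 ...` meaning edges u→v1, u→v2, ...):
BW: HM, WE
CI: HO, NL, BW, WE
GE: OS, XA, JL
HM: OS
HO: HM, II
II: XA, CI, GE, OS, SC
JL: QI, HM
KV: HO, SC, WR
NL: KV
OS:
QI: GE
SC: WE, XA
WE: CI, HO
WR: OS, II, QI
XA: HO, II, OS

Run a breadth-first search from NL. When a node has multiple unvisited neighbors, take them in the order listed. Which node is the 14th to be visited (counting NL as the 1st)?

Visit NL; enqueue KV → queue [KV]
Visit KV; enqueue HO, SC, WR → queue [HO, SC, WR]
Visit HO; enqueue HM, II → queue [SC, WR, HM, II]
Visit SC; enqueue WE, XA → queue [WR, HM, II, WE, XA]
Visit WR; enqueue OS, QI → queue [HM, II, WE, XA, OS, QI]
Visit HM → queue [II, WE, XA, OS, QI]
Visit II; enqueue CI, GE → queue [WE, XA, OS, QI, CI, GE]
Visit WE → queue [XA, OS, QI, CI, GE]
Visit XA → queue [OS, QI, CI, GE]
Visit OS → queue [QI, CI, GE]
Visit QI → queue [CI, GE]
Visit CI; enqueue BW → queue [GE, BW]
Visit GE; enqueue JL → queue [BW, JL]
Visit BW → queue [JL]
Visit JL → queue []

Visit order: NL, KV, HO, SC, WR, HM, II, WE, XA, OS, QI, CI, GE, BW, JL

BW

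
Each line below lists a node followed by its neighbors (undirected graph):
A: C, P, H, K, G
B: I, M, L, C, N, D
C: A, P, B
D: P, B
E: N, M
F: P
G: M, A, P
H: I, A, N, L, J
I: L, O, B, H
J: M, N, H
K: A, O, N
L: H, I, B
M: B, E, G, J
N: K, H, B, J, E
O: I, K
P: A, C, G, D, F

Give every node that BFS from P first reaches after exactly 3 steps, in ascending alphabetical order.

Level 0: P
Level 1: A, C, D, F, G
Level 2: B, H, K, M
Level 3: E, I, J, L, N, O

E, I, J, L, N, O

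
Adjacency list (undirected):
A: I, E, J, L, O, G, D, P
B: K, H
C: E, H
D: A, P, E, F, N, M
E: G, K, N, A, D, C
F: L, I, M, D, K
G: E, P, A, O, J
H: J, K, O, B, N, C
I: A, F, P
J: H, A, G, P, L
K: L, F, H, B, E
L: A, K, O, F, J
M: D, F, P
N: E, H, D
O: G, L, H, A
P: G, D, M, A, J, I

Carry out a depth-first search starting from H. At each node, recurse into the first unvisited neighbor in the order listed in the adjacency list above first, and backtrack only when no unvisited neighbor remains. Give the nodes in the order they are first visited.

H -> J -> A -> I -> F -> L -> K -> B -> E -> G -> P -> D -> N -> M -> O -> C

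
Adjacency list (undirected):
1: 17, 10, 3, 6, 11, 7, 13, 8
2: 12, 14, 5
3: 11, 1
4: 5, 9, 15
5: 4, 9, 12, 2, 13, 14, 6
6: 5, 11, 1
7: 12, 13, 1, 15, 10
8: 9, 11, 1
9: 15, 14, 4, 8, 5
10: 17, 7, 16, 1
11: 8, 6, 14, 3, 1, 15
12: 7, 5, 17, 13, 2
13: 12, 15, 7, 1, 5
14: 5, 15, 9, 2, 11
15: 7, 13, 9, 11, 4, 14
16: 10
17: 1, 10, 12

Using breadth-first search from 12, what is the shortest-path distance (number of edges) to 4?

2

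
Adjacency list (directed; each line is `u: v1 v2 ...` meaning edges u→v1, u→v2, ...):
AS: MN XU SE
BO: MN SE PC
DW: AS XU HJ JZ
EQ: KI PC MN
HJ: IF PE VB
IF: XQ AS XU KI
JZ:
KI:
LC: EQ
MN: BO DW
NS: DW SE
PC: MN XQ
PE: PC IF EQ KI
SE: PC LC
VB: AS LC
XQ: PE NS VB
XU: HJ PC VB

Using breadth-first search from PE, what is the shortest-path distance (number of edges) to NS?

Level 0: PE
Level 1: EQ, IF, KI, PC
Level 2: AS, MN, XQ, XU
Level 3: BO, DW, HJ, NS, SE, VB
Level 4: JZ, LC
NS first appears at level 3.

3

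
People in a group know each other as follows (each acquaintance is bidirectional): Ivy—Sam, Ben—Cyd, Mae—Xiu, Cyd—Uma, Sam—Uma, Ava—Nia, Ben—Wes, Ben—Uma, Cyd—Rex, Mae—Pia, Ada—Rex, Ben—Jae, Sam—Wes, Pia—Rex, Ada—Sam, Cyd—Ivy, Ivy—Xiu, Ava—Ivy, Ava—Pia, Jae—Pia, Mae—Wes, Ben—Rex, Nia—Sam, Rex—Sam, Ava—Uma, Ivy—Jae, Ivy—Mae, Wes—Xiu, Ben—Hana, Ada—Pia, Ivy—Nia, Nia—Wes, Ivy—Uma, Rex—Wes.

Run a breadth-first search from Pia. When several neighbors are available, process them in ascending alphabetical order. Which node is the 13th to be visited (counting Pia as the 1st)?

Xiu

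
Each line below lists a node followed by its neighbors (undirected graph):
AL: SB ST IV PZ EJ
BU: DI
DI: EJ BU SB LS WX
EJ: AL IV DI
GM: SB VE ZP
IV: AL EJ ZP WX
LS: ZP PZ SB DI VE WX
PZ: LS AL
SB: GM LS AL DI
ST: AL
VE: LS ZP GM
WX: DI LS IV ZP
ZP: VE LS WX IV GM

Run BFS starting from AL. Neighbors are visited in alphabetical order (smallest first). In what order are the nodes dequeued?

AL, EJ, IV, PZ, SB, ST, DI, WX, ZP, LS, GM, BU, VE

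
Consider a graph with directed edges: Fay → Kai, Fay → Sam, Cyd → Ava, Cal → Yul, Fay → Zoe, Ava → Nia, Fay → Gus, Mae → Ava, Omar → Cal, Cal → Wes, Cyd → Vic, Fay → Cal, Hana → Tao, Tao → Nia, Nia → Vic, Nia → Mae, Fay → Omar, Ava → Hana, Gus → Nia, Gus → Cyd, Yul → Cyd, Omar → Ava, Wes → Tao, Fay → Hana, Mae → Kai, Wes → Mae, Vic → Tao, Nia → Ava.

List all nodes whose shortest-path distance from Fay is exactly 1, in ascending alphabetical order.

Cal, Gus, Hana, Kai, Omar, Sam, Zoe

Level 0: Fay
Level 1: Cal, Gus, Hana, Kai, Omar, Sam, Zoe
Level 2: Ava, Cyd, Nia, Tao, Wes, Yul
Level 3: Mae, Vic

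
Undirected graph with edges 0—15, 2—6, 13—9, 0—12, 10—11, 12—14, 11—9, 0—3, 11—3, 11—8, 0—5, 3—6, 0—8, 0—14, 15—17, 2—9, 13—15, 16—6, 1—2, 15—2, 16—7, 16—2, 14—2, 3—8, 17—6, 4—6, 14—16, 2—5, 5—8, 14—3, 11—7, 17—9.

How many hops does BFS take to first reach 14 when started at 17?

Level 0: 17
Level 1: 6, 9, 15
Level 2: 0, 2, 3, 4, 11, 13, 16
Level 3: 1, 5, 7, 8, 10, 12, 14
14 first appears at level 3.

3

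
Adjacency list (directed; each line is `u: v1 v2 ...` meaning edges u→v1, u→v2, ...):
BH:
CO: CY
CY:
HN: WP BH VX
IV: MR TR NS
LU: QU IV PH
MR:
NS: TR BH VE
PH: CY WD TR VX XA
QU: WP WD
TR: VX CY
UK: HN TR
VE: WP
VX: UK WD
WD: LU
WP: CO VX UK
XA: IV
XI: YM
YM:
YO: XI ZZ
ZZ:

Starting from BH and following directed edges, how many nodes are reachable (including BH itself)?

1

BFS from BH visits: BH
Reachable nodes: 1 of 21 total.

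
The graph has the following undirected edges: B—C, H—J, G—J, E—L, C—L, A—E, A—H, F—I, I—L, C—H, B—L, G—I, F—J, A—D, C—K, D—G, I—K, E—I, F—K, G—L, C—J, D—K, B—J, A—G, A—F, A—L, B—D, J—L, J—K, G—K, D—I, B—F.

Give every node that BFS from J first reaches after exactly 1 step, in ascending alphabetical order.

B, C, F, G, H, K, L

Level 0: J
Level 1: B, C, F, G, H, K, L
Level 2: A, D, E, I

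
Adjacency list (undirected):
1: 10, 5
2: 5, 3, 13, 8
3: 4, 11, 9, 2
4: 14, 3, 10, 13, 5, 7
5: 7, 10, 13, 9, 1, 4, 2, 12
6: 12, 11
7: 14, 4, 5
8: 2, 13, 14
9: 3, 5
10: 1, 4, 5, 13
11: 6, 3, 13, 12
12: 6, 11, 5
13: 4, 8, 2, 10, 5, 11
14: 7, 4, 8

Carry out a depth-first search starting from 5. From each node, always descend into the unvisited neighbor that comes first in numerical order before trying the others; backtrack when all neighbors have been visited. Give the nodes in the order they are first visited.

Visit 5
5 → 1
1 → 10
10 → 4
4 → 3
3 → 2
2 → 8
8 → 13
13 → 11
11 → 6
6 → 12
8 → 14
14 → 7
3 → 9

5, 1, 10, 4, 3, 2, 8, 13, 11, 6, 12, 14, 7, 9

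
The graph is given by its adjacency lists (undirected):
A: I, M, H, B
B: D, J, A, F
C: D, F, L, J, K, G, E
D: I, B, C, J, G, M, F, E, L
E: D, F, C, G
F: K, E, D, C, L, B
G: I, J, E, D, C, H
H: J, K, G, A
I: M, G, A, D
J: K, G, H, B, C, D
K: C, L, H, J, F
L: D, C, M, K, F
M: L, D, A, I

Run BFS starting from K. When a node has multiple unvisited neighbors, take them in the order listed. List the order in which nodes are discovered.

K C L H J F D G E M A B I

Visit K; enqueue C, L, H, J, F → queue [C, L, H, J, F]
Visit C; enqueue D, G, E → queue [L, H, J, F, D, G, E]
Visit L; enqueue M → queue [H, J, F, D, G, E, M]
Visit H; enqueue A → queue [J, F, D, G, E, M, A]
Visit J; enqueue B → queue [F, D, G, E, M, A, B]
Visit F → queue [D, G, E, M, A, B]
Visit D; enqueue I → queue [G, E, M, A, B, I]
Visit G → queue [E, M, A, B, I]
Visit E → queue [M, A, B, I]
Visit M → queue [A, B, I]
Visit A → queue [B, I]
Visit B → queue [I]
Visit I → queue []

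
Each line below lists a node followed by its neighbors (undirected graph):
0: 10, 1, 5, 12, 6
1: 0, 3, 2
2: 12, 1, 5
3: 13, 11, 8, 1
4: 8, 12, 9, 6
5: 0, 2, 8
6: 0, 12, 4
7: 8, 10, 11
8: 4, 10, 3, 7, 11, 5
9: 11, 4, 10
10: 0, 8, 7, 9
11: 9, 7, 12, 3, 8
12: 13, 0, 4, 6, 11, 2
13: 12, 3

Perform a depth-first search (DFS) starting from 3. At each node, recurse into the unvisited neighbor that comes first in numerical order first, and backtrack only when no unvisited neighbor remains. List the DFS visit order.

Visit 3
3 → 1
1 → 0
0 → 5
5 → 2
2 → 12
12 → 4
4 → 6
4 → 8
8 → 7
7 → 10
10 → 9
9 → 11
12 → 13

3, 1, 0, 5, 2, 12, 4, 6, 8, 7, 10, 9, 11, 13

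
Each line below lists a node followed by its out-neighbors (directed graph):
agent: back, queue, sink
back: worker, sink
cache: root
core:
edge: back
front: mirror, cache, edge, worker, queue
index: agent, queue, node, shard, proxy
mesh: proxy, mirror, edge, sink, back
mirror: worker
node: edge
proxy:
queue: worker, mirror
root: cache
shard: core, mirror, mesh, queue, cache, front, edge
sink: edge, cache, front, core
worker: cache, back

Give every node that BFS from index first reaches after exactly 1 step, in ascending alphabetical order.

Level 0: index
Level 1: agent, node, proxy, queue, shard
Level 2: back, cache, core, edge, front, mesh, mirror, sink, worker
Level 3: root

agent, node, proxy, queue, shard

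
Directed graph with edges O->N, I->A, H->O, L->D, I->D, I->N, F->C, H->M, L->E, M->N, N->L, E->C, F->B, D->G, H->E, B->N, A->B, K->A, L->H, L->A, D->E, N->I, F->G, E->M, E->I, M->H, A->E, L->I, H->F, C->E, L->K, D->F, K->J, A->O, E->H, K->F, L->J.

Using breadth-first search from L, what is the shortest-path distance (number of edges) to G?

2

Level 0: L
Level 1: A, D, E, H, I, J, K
Level 2: B, C, F, G, M, N, O
G first appears at level 2.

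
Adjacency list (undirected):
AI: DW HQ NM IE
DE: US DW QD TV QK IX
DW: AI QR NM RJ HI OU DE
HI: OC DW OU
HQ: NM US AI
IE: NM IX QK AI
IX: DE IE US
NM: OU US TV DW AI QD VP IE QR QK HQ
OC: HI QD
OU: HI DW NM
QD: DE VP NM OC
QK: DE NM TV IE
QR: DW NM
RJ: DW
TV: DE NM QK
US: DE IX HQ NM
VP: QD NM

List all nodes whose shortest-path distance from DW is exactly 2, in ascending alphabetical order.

HQ, IE, IX, OC, QD, QK, TV, US, VP

Level 0: DW
Level 1: AI, DE, HI, NM, OU, QR, RJ
Level 2: HQ, IE, IX, OC, QD, QK, TV, US, VP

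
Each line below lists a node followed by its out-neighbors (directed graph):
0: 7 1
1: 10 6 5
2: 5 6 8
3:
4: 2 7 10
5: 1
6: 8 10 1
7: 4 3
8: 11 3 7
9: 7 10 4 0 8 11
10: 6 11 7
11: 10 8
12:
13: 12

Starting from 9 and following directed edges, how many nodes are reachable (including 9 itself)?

12

BFS from 9 visits: 9, 7, 10, 4, 0, 8, 11, 3, 6, 2, 1, 5
Reachable nodes: 12 of 14 total.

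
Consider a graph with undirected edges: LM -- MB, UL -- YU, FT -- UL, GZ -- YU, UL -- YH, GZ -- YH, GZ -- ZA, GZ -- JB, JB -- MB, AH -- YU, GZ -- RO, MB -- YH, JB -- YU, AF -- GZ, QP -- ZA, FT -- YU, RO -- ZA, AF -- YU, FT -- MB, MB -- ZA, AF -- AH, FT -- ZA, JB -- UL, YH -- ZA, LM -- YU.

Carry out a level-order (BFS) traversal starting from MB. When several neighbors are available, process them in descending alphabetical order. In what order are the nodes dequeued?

MB ZA YH LM JB FT RO QP GZ UL YU AF AH

Visit MB; enqueue ZA, YH, LM, JB, FT → queue [ZA, YH, LM, JB, FT]
Visit ZA; enqueue RO, QP, GZ → queue [YH, LM, JB, FT, RO, QP, GZ]
Visit YH; enqueue UL → queue [LM, JB, FT, RO, QP, GZ, UL]
Visit LM; enqueue YU → queue [JB, FT, RO, QP, GZ, UL, YU]
Visit JB → queue [FT, RO, QP, GZ, UL, YU]
Visit FT → queue [RO, QP, GZ, UL, YU]
Visit RO → queue [QP, GZ, UL, YU]
Visit QP → queue [GZ, UL, YU]
Visit GZ; enqueue AF → queue [UL, YU, AF]
Visit UL → queue [YU, AF]
Visit YU; enqueue AH → queue [AF, AH]
Visit AF → queue [AH]
Visit AH → queue []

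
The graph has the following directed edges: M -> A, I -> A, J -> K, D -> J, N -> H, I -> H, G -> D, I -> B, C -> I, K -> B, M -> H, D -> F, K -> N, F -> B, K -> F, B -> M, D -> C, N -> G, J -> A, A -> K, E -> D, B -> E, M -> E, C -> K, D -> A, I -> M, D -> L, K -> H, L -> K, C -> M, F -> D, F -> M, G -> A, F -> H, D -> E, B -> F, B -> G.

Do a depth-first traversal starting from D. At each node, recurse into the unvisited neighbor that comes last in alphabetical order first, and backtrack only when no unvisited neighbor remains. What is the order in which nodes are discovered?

D L K N H G A F M E B J C I

Visit D
D → L
L → K
K → N
N → H
N → G
G → A
K → F
F → M
M → E
F → B
D → J
D → C
C → I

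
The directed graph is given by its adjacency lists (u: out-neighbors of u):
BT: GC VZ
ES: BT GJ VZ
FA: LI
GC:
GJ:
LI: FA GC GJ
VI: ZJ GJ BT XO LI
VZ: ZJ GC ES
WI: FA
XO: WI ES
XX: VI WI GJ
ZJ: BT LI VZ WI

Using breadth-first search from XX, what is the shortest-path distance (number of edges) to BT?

Level 0: XX
Level 1: GJ, VI, WI
Level 2: BT, FA, LI, XO, ZJ
Level 3: ES, GC, VZ
BT first appears at level 2.

2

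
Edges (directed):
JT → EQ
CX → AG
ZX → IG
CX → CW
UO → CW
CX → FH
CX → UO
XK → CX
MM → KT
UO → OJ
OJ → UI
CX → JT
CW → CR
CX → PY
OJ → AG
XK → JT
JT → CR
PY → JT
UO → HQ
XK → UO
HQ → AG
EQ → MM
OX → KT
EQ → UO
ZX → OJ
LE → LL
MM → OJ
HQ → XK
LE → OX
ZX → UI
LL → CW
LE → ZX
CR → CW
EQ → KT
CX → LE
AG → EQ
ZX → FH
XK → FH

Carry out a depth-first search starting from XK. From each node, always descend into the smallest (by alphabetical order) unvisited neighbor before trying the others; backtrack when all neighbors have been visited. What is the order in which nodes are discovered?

Visit XK
XK → CX
CX → AG
AG → EQ
EQ → KT
EQ → MM
MM → OJ
OJ → UI
EQ → UO
UO → CW
CW → CR
UO → HQ
CX → FH
CX → JT
CX → LE
LE → LL
LE → OX
LE → ZX
ZX → IG
CX → PY

XK, CX, AG, EQ, KT, MM, OJ, UI, UO, CW, CR, HQ, FH, JT, LE, LL, OX, ZX, IG, PY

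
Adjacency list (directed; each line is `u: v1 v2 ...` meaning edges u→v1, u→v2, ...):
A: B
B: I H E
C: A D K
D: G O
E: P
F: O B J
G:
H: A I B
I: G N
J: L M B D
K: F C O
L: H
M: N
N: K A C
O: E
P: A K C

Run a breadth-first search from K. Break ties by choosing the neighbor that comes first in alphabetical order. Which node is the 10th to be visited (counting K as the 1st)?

Visit K; enqueue C, F, O → queue [C, F, O]
Visit C; enqueue A, D → queue [F, O, A, D]
Visit F; enqueue B, J → queue [O, A, D, B, J]
Visit O; enqueue E → queue [A, D, B, J, E]
Visit A → queue [D, B, J, E]
Visit D; enqueue G → queue [B, J, E, G]
Visit B; enqueue H, I → queue [J, E, G, H, I]
Visit J; enqueue L, M → queue [E, G, H, I, L, M]
Visit E; enqueue P → queue [G, H, I, L, M, P]
Visit G → queue [H, I, L, M, P]
Visit H → queue [I, L, M, P]
Visit I; enqueue N → queue [L, M, P, N]
Visit L → queue [M, P, N]
Visit M → queue [P, N]
Visit P → queue [N]
Visit N → queue []

Visit order: K, C, F, O, A, D, B, J, E, G, H, I, L, M, P, N

G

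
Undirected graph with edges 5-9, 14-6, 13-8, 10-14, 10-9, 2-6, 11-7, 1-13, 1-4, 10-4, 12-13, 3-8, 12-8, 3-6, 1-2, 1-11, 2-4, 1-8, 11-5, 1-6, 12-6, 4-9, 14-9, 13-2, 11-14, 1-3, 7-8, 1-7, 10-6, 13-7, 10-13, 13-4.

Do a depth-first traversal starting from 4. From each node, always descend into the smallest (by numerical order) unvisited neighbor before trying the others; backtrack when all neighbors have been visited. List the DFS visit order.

Visit 4
4 → 1
1 → 2
2 → 6
6 → 3
3 → 8
8 → 7
7 → 11
11 → 5
5 → 9
9 → 10
10 → 13
13 → 12
10 → 14

4, 1, 2, 6, 3, 8, 7, 11, 5, 9, 10, 13, 12, 14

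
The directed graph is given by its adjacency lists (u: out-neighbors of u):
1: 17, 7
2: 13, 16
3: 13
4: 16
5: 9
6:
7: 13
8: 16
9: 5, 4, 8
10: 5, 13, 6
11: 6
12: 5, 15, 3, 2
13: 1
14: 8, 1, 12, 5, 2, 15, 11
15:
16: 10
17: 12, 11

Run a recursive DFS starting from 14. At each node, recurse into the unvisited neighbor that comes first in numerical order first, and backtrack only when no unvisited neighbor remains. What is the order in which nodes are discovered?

Visit 14
14 → 1
1 → 7
7 → 13
1 → 17
17 → 11
11 → 6
17 → 12
12 → 2
2 → 16
16 → 10
10 → 5
5 → 9
9 → 4
9 → 8
12 → 3
12 → 15

14 → 1 → 7 → 13 → 17 → 11 → 6 → 12 → 2 → 16 → 10 → 5 → 9 → 4 → 8 → 3 → 15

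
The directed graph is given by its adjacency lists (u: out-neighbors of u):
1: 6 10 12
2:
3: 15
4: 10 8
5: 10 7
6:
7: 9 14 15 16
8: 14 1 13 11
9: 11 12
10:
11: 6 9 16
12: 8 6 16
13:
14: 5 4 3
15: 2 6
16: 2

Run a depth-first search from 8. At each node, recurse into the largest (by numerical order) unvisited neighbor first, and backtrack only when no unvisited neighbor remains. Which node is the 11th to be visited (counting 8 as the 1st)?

12

Visit 8
8 → 14
14 → 5
5 → 10
5 → 7
7 → 16
16 → 2
7 → 15
15 → 6
7 → 9
9 → 12
9 → 11
14 → 4
14 → 3
8 → 13
8 → 1

Visit order: 8, 14, 5, 10, 7, 16, 2, 15, 6, 9, 12, 11, 4, 3, 13, 1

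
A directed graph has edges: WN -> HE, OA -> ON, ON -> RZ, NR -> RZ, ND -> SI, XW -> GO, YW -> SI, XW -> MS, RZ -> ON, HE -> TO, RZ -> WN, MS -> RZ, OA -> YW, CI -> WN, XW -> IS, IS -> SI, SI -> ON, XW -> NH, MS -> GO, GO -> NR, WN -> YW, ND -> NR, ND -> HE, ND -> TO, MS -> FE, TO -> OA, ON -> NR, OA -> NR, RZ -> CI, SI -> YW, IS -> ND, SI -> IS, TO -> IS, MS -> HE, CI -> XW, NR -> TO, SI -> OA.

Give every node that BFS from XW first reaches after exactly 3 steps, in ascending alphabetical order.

CI, OA, ON, TO, WN, YW

Level 0: XW
Level 1: GO, IS, MS, NH
Level 2: FE, HE, ND, NR, RZ, SI
Level 3: CI, OA, ON, TO, WN, YW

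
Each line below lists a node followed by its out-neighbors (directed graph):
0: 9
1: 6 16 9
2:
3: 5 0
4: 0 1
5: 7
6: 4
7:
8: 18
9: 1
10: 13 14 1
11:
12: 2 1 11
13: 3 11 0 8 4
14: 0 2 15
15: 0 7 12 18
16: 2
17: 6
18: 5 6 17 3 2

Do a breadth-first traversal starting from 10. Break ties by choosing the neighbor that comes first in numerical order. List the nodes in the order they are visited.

10 → 1 → 13 → 14 → 6 → 9 → 16 → 0 → 3 → 4 → 8 → 11 → 2 → 15 → 5 → 18 → 7 → 12 → 17

Visit 10; enqueue 1, 13, 14 → queue [1, 13, 14]
Visit 1; enqueue 6, 9, 16 → queue [13, 14, 6, 9, 16]
Visit 13; enqueue 0, 3, 4, 8, 11 → queue [14, 6, 9, 16, 0, 3, 4, 8, 11]
Visit 14; enqueue 2, 15 → queue [6, 9, 16, 0, 3, 4, 8, 11, 2, 15]
Visit 6 → queue [9, 16, 0, 3, 4, 8, 11, 2, 15]
Visit 9 → queue [16, 0, 3, 4, 8, 11, 2, 15]
Visit 16 → queue [0, 3, 4, 8, 11, 2, 15]
Visit 0 → queue [3, 4, 8, 11, 2, 15]
Visit 3; enqueue 5 → queue [4, 8, 11, 2, 15, 5]
Visit 4 → queue [8, 11, 2, 15, 5]
Visit 8; enqueue 18 → queue [11, 2, 15, 5, 18]
Visit 11 → queue [2, 15, 5, 18]
Visit 2 → queue [15, 5, 18]
Visit 15; enqueue 7, 12 → queue [5, 18, 7, 12]
Visit 5 → queue [18, 7, 12]
Visit 18; enqueue 17 → queue [7, 12, 17]
Visit 7 → queue [12, 17]
Visit 12 → queue [17]
Visit 17 → queue []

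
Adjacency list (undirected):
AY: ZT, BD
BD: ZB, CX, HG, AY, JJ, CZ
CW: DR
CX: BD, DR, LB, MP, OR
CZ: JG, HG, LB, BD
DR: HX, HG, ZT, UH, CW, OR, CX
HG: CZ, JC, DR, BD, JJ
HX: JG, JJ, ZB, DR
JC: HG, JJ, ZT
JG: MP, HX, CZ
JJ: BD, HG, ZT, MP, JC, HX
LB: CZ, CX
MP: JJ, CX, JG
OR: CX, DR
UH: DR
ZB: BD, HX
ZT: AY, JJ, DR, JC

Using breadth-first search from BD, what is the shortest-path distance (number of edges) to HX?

2

Level 0: BD
Level 1: AY, CX, CZ, HG, JJ, ZB
Level 2: DR, HX, JC, JG, LB, MP, OR, ZT
Level 3: CW, UH
HX first appears at level 2.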